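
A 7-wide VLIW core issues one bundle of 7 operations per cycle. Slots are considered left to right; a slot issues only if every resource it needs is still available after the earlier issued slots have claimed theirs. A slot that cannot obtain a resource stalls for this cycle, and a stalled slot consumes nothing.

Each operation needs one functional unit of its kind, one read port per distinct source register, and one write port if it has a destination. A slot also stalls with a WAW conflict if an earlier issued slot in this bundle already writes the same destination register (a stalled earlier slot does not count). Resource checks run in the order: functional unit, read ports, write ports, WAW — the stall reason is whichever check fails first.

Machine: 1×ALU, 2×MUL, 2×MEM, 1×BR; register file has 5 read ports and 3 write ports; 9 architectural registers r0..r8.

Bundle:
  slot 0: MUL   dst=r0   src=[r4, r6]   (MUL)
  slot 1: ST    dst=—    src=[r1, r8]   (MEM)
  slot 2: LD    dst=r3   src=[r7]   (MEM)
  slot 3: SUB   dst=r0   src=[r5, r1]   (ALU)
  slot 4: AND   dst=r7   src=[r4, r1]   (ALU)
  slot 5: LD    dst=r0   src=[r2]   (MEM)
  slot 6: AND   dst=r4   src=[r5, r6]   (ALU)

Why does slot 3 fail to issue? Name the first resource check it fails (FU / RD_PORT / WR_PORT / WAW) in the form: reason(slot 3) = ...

(0) want 1×MUL +2rd +1wr — yes → AL1|MU1|ME2|BR1|rd3|wr2
(1) want 1×MEM +2rd +0wr — yes → AL1|MU1|ME1|BR1|rd1|wr2
(2) want 1×MEM +1rd +1wr — yes → AL1|MU1|ME0|BR1|rd0|wr1
(3) want 1×ALU +2rd +1wr — RD_PORT → AL1|MU1|ME0|BR1|rd0|wr1
(4) want 1×ALU +2rd +1wr — RD_PORT → AL1|MU1|ME0|BR1|rd0|wr1
(5) want 1×MEM +1rd +1wr — FU → AL1|MU1|ME0|BR1|rd0|wr1
(6) want 1×ALU +2rd +1wr — RD_PORT → AL1|MU1|ME0|BR1|rd0|wr1

reason(slot 3) = RD_PORT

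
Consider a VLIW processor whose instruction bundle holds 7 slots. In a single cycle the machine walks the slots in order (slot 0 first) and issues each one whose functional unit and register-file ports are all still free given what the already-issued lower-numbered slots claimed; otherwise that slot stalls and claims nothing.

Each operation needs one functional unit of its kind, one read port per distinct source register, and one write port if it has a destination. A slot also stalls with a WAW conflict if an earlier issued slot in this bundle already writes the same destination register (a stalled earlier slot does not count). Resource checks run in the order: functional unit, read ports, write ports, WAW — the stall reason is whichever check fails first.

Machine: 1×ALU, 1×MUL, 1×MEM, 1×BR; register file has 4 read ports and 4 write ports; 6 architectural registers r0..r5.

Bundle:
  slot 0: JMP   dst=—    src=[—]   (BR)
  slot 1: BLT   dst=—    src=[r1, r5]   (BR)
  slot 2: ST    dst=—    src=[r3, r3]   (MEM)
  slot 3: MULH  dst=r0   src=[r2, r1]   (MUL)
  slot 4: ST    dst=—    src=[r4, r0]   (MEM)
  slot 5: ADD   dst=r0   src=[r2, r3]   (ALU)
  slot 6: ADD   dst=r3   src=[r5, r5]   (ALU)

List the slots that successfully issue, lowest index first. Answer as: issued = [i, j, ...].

issued = [0, 2, 3, 6]

#0 BR src=- dispatched  <A:1 Mu:1 Ld:1 B:0 rd:4 wr:4>
#1 BR src=r1,r5 held:FU  <A:1 Mu:1 Ld:1 B:0 rd:4 wr:4>
#2 MEM src=r3,r3 dispatched  <A:1 Mu:1 Ld:0 B:0 rd:3 wr:4>
#3 MUL src=r2,r1 dispatched  <A:1 Mu:0 Ld:0 B:0 rd:1 wr:3>
#4 MEM src=r4,r0 held:FU  <A:1 Mu:0 Ld:0 B:0 rd:1 wr:3>
#5 ALU src=r2,r3 held:RD_PORT  <A:1 Mu:0 Ld:0 B:0 rd:1 wr:3>
#6 ALU src=r5,r5 dispatched  <A:0 Mu:0 Ld:0 B:0 rd:0 wr:2>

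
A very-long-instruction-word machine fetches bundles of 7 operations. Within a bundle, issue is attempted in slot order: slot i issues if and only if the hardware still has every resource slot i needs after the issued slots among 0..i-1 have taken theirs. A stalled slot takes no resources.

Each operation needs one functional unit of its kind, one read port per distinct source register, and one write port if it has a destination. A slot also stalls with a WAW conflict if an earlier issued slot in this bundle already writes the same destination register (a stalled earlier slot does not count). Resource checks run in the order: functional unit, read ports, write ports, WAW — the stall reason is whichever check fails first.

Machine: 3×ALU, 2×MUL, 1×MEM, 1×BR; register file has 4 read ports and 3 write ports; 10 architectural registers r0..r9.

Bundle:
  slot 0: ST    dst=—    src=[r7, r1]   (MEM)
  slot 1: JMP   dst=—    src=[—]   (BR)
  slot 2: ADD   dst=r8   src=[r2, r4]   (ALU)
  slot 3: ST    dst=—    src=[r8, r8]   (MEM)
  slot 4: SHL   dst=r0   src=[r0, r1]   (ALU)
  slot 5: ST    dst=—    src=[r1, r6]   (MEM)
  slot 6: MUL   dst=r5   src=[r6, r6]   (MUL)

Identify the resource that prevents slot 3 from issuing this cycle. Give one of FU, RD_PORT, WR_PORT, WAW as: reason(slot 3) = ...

reason(slot 3) = FU

slot 0 (MEM): ISSUE — free A3,Mu2,Ld0,B1 rp2 wp3
slot 1 (BR): ISSUE — free A3,Mu2,Ld0,B0 rp2 wp3
slot 2 (ALU): ISSUE — free A2,Mu2,Ld0,B0 rp0 wp2
slot 3 (MEM): stall FU — free A2,Mu2,Ld0,B0 rp0 wp2
slot 4 (ALU): stall RD_PORT — free A2,Mu2,Ld0,B0 rp0 wp2
slot 5 (MEM): stall FU — free A2,Mu2,Ld0,B0 rp0 wp2
slot 6 (MUL): stall RD_PORT — free A2,Mu2,Ld0,B0 rp0 wp2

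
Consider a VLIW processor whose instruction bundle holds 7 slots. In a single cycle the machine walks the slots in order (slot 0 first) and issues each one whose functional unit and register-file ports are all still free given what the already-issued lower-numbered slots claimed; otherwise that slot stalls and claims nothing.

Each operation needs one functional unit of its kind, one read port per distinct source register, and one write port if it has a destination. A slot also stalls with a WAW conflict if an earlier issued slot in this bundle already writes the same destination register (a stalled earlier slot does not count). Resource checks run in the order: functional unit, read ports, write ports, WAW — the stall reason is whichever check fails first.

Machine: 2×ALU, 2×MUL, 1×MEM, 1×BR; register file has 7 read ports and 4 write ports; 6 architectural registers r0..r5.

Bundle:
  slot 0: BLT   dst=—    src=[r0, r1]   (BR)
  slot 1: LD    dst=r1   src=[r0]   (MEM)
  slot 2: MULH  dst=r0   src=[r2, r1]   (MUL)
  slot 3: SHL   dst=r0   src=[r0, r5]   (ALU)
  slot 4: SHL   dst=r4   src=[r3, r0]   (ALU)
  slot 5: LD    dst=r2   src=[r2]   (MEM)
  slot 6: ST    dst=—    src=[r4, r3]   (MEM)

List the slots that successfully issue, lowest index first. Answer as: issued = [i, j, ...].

issued = [0, 1, 2, 4]

#0 BR src=r0,r1 dispatched  <A:2 Mu:2 Ld:1 B:0 rd:5 wr:4>
#1 MEM src=r0 dispatched  <A:2 Mu:2 Ld:0 B:0 rd:4 wr:3>
#2 MUL src=r2,r1 dispatched  <A:2 Mu:1 Ld:0 B:0 rd:2 wr:2>
#3 ALU src=r0,r5 held:WAW  <A:2 Mu:1 Ld:0 B:0 rd:2 wr:2>
#4 ALU src=r3,r0 dispatched  <A:1 Mu:1 Ld:0 B:0 rd:0 wr:1>
#5 MEM src=r2 held:FU  <A:1 Mu:1 Ld:0 B:0 rd:0 wr:1>
#6 MEM src=r4,r3 held:FU  <A:1 Mu:1 Ld:0 B:0 rd:0 wr:1>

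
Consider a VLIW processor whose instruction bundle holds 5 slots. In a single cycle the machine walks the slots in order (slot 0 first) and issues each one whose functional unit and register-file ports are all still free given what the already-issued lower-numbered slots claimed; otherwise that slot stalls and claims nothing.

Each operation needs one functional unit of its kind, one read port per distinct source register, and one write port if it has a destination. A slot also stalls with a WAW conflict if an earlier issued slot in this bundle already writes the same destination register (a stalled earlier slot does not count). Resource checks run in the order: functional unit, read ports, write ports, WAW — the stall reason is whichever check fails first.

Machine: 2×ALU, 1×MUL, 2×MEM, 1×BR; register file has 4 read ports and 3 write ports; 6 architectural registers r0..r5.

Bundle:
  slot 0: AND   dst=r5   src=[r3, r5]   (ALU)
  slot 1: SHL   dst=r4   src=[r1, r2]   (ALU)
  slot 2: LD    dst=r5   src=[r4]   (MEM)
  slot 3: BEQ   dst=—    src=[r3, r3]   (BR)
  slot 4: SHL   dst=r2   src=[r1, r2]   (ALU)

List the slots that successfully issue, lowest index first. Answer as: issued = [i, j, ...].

issued = [0, 1]

#0 ALU src=r3,r5 dispatched  <A:1 Mu:1 Ld:2 B:1 rd:2 wr:2>
#1 ALU src=r1,r2 dispatched  <A:0 Mu:1 Ld:2 B:1 rd:0 wr:1>
#2 MEM src=r4 held:RD_PORT  <A:0 Mu:1 Ld:2 B:1 rd:0 wr:1>
#3 BR src=r3,r3 held:RD_PORT  <A:0 Mu:1 Ld:2 B:1 rd:0 wr:1>
#4 ALU src=r1,r2 held:FU  <A:0 Mu:1 Ld:2 B:1 rd:0 wr:1>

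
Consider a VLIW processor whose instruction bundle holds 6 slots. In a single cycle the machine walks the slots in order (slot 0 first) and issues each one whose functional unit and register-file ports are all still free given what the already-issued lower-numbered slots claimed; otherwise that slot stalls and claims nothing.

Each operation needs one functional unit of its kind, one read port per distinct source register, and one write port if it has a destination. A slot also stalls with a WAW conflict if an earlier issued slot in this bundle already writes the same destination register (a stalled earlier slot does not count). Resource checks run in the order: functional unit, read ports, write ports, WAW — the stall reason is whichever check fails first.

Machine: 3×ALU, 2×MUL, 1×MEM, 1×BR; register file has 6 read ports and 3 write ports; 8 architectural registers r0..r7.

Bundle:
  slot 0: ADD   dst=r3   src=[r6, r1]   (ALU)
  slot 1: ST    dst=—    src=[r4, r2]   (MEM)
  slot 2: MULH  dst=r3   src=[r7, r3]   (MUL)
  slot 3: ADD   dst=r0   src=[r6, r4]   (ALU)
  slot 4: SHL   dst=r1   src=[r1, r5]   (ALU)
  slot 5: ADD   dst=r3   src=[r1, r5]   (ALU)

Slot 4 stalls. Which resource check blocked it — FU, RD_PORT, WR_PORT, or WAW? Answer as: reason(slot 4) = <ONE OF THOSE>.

reason(slot 4) = RD_PORT

  0. ALU→r3 ⇒ go  {2A/2Mu/1Ld/1B | 4r 2w}
  1. MEM ⇒ go  {2A/2Mu/0Ld/1B | 2r 2w}
  2. MUL→r3 ⇒ no(WAW)  {2A/2Mu/0Ld/1B | 2r 2w}
  3. ALU→r0 ⇒ go  {1A/2Mu/0Ld/1B | 0r 1w}
  4. ALU→r1 ⇒ no(RD_PORT)  {1A/2Mu/0Ld/1B | 0r 1w}
  5. ALU→r3 ⇒ no(RD_PORT)  {1A/2Mu/0Ld/1B | 0r 1w}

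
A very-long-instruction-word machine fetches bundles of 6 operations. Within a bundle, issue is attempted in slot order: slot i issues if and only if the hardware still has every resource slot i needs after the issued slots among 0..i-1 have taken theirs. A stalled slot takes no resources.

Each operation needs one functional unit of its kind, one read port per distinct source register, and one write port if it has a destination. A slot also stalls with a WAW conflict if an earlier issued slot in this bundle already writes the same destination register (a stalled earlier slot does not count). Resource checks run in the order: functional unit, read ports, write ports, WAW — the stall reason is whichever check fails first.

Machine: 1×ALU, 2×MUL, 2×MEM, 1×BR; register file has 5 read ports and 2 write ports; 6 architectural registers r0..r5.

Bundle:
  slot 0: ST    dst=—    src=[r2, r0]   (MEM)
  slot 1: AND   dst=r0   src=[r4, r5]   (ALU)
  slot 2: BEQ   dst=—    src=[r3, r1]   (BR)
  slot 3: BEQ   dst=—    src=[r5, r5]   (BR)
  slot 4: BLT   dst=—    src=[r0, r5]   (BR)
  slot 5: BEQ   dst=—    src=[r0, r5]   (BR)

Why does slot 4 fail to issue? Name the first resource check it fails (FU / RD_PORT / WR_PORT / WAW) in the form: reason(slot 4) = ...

reason(slot 4) = FU

(0) want 1×MEM +2rd +0wr — yes → AL1|MU2|ME1|BR1|rd3|wr2
(1) want 1×ALU +2rd +1wr — yes → AL0|MU2|ME1|BR1|rd1|wr1
(2) want 1×BR +2rd +0wr — RD_PORT → AL0|MU2|ME1|BR1|rd1|wr1
(3) want 1×BR +1rd +0wr — yes → AL0|MU2|ME1|BR0|rd0|wr1
(4) want 1×BR +2rd +0wr — FU → AL0|MU2|ME1|BR0|rd0|wr1
(5) want 1×BR +2rd +0wr — FU → AL0|MU2|ME1|BR0|rd0|wr1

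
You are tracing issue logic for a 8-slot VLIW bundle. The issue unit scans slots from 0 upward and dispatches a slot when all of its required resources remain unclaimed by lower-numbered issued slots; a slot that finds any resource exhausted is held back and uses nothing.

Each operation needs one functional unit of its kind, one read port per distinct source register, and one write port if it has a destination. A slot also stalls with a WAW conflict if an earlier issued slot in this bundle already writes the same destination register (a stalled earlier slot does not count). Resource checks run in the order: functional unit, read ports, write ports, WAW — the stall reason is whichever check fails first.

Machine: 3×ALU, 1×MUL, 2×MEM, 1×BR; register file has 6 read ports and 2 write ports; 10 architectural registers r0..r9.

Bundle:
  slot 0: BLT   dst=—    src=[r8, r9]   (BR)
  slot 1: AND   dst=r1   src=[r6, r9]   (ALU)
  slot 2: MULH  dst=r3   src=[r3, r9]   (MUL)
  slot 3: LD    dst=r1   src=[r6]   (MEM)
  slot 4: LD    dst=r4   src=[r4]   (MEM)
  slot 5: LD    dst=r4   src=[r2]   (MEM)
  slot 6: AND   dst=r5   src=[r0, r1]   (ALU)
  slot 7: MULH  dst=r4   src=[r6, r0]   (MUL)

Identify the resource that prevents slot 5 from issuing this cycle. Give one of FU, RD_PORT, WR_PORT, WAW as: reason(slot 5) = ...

#0 BR src=r8,r9 dispatched  <A:3 Mu:1 Ld:2 B:0 rd:4 wr:2>
#1 ALU src=r6,r9 dispatched  <A:2 Mu:1 Ld:2 B:0 rd:2 wr:1>
#2 MUL src=r3,r9 dispatched  <A:2 Mu:0 Ld:2 B:0 rd:0 wr:0>
#3 MEM src=r6 held:RD_PORT  <A:2 Mu:0 Ld:2 B:0 rd:0 wr:0>
#4 MEM src=r4 held:RD_PORT  <A:2 Mu:0 Ld:2 B:0 rd:0 wr:0>
#5 MEM src=r2 held:RD_PORT  <A:2 Mu:0 Ld:2 B:0 rd:0 wr:0>
#6 ALU src=r0,r1 held:RD_PORT  <A:2 Mu:0 Ld:2 B:0 rd:0 wr:0>
#7 MUL src=r6,r0 held:FU  <A:2 Mu:0 Ld:2 B:0 rd:0 wr:0>

reason(slot 5) = RD_PORT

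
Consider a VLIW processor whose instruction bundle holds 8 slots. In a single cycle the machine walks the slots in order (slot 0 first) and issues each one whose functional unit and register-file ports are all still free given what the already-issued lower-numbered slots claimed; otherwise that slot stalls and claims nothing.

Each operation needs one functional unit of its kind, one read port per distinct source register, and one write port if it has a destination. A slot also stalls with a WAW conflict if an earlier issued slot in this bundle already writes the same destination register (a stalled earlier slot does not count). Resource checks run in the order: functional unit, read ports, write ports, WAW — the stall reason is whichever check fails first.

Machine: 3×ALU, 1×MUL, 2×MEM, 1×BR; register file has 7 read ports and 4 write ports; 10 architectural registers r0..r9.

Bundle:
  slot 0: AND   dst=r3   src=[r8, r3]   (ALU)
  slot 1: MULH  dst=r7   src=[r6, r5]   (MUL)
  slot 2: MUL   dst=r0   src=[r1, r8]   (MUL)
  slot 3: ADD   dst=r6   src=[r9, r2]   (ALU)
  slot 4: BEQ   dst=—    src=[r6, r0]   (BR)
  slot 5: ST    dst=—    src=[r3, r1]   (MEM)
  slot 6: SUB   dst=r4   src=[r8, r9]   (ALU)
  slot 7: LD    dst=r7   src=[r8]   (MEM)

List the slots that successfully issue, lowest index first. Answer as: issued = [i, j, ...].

issued = [0, 1, 3]

slot 0 (ALU): ISSUE — free A2,Mu1,Ld2,B1 rp5 wp3
slot 1 (MUL): ISSUE — free A2,Mu0,Ld2,B1 rp3 wp2
slot 2 (MUL): stall FU — free A2,Mu0,Ld2,B1 rp3 wp2
slot 3 (ALU): ISSUE — free A1,Mu0,Ld2,B1 rp1 wp1
slot 4 (BR): stall RD_PORT — free A1,Mu0,Ld2,B1 rp1 wp1
slot 5 (MEM): stall RD_PORT — free A1,Mu0,Ld2,B1 rp1 wp1
slot 6 (ALU): stall RD_PORT — free A1,Mu0,Ld2,B1 rp1 wp1
slot 7 (MEM): stall WAW — free A1,Mu0,Ld2,B1 rp1 wp1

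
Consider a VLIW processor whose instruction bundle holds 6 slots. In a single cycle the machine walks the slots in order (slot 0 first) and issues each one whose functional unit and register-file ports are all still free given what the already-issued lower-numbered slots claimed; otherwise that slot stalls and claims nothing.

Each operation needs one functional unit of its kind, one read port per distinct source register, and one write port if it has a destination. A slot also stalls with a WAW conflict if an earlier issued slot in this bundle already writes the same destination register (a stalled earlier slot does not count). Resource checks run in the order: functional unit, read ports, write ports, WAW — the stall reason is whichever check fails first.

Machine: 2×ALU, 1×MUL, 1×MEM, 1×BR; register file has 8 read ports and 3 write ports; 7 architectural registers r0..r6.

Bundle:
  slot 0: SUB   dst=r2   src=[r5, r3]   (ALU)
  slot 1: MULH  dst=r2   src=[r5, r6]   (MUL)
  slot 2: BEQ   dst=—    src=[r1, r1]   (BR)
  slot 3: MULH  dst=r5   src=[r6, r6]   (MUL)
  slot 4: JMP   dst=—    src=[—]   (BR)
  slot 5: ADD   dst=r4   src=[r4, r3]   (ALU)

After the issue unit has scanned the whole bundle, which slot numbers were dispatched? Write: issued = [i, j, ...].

issued = [0, 2, 3, 5]

  0. ALU→r2 ⇒ go  {1A/1Mu/1Ld/1B | 6r 2w}
  1. MUL→r2 ⇒ no(WAW)  {1A/1Mu/1Ld/1B | 6r 2w}
  2. BR ⇒ go  {1A/1Mu/1Ld/0B | 5r 2w}
  3. MUL→r5 ⇒ go  {1A/0Mu/1Ld/0B | 4r 1w}
  4. BR ⇒ no(FU)  {1A/0Mu/1Ld/0B | 4r 1w}
  5. ALU→r4 ⇒ go  {0A/0Mu/1Ld/0B | 2r 0w}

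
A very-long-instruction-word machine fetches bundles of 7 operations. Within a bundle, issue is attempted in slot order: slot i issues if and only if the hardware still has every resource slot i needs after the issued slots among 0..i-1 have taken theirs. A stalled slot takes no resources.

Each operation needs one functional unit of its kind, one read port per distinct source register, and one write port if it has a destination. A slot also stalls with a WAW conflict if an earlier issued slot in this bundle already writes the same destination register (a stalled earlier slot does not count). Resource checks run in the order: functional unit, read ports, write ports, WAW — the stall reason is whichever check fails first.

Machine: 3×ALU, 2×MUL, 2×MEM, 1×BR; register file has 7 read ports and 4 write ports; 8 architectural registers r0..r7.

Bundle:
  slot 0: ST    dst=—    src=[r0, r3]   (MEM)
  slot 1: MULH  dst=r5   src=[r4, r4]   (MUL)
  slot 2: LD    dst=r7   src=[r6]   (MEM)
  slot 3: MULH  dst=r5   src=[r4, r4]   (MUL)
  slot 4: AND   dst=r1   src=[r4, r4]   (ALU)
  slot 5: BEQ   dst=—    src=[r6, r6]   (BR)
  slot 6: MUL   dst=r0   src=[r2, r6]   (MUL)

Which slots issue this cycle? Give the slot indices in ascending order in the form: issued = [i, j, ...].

issued = [0, 1, 2, 4, 5]

slot 0 (MEM): ISSUE — free A3,Mu2,Ld1,B1 rp5 wp4
slot 1 (MUL): ISSUE — free A3,Mu1,Ld1,B1 rp4 wp3
slot 2 (MEM): ISSUE — free A3,Mu1,Ld0,B1 rp3 wp2
slot 3 (MUL): stall WAW — free A3,Mu1,Ld0,B1 rp3 wp2
slot 4 (ALU): ISSUE — free A2,Mu1,Ld0,B1 rp2 wp1
slot 5 (BR): ISSUE — free A2,Mu1,Ld0,B0 rp1 wp1
slot 6 (MUL): stall RD_PORT — free A2,Mu1,Ld0,B0 rp1 wp1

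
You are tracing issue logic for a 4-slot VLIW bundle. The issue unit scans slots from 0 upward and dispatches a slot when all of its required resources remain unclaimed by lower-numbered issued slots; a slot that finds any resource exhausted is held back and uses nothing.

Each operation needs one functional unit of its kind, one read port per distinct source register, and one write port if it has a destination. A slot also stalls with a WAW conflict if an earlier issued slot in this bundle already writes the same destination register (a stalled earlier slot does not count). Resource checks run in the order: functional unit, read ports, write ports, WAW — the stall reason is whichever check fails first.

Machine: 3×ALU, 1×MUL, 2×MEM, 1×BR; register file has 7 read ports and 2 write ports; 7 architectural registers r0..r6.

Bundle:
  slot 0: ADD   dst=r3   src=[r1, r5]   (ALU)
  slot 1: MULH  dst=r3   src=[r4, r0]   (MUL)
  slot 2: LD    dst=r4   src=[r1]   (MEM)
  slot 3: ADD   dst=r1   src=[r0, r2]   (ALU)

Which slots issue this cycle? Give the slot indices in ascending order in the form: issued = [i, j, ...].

issued = [0, 2]

slot 0 (ALU): ISSUE — free A2,Mu1,Ld2,B1 rp5 wp1
slot 1 (MUL): stall WAW — free A2,Mu1,Ld2,B1 rp5 wp1
slot 2 (MEM): ISSUE — free A2,Mu1,Ld1,B1 rp4 wp0
slot 3 (ALU): stall WR_PORT — free A2,Mu1,Ld1,B1 rp4 wp0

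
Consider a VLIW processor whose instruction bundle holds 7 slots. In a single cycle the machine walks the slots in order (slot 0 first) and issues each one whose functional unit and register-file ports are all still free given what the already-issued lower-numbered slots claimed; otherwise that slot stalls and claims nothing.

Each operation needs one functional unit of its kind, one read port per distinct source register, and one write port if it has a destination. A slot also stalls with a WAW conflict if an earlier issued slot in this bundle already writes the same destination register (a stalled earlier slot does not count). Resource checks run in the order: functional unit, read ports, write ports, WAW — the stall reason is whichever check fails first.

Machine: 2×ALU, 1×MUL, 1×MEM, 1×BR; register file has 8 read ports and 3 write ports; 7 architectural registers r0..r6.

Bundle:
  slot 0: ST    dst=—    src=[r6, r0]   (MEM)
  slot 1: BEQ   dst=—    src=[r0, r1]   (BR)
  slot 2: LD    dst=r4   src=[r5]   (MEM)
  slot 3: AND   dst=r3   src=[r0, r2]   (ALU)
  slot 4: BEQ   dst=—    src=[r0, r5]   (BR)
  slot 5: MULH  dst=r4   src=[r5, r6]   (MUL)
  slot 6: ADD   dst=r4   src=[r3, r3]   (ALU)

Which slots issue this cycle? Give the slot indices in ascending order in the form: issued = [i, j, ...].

[0] MEM needs rd=2 wr=0: ok; after: ALU=2 MUL=1 MEM=0 BR=1, R=6, W=3
[1] BR needs rd=2 wr=0: ok; after: ALU=2 MUL=1 MEM=0 BR=0, R=4, W=3
[2] MEM needs rd=1 wr=1: FU; after: ALU=2 MUL=1 MEM=0 BR=0, R=4, W=3
[3] ALU needs rd=2 wr=1: ok; after: ALU=1 MUL=1 MEM=0 BR=0, R=2, W=2
[4] BR needs rd=2 wr=0: FU; after: ALU=1 MUL=1 MEM=0 BR=0, R=2, W=2
[5] MUL needs rd=2 wr=1: ok; after: ALU=1 MUL=0 MEM=0 BR=0, R=0, W=1
[6] ALU needs rd=1 wr=1: RD_PORT; after: ALU=1 MUL=0 MEM=0 BR=0, R=0, W=1

issued = [0, 1, 3, 5]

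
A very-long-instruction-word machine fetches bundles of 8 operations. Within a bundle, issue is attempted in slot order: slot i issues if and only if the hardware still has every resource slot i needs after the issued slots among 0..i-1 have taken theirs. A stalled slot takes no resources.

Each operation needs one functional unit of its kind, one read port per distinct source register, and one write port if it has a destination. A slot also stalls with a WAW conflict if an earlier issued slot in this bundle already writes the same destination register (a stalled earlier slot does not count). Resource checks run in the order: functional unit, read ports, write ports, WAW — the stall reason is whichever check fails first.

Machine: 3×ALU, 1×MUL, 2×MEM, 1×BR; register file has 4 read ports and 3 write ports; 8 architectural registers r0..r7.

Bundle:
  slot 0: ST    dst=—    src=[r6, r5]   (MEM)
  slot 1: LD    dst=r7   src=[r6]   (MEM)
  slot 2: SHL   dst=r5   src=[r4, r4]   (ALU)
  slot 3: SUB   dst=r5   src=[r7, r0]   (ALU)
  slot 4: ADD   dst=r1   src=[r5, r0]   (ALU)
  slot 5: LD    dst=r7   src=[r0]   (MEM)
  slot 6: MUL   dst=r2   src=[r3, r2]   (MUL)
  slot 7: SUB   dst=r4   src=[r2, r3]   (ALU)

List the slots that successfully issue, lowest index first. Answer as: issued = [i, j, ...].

  0. MEM ⇒ go  {3A/1Mu/1Ld/1B | 2r 3w}
  1. MEM→r7 ⇒ go  {3A/1Mu/0Ld/1B | 1r 2w}
  2. ALU→r5 ⇒ go  {2A/1Mu/0Ld/1B | 0r 1w}
  3. ALU→r5 ⇒ no(RD_PORT)  {2A/1Mu/0Ld/1B | 0r 1w}
  4. ALU→r1 ⇒ no(RD_PORT)  {2A/1Mu/0Ld/1B | 0r 1w}
  5. MEM→r7 ⇒ no(FU)  {2A/1Mu/0Ld/1B | 0r 1w}
  6. MUL→r2 ⇒ no(RD_PORT)  {2A/1Mu/0Ld/1B | 0r 1w}
  7. ALU→r4 ⇒ no(RD_PORT)  {2A/1Mu/0Ld/1B | 0r 1w}

issued = [0, 1, 2]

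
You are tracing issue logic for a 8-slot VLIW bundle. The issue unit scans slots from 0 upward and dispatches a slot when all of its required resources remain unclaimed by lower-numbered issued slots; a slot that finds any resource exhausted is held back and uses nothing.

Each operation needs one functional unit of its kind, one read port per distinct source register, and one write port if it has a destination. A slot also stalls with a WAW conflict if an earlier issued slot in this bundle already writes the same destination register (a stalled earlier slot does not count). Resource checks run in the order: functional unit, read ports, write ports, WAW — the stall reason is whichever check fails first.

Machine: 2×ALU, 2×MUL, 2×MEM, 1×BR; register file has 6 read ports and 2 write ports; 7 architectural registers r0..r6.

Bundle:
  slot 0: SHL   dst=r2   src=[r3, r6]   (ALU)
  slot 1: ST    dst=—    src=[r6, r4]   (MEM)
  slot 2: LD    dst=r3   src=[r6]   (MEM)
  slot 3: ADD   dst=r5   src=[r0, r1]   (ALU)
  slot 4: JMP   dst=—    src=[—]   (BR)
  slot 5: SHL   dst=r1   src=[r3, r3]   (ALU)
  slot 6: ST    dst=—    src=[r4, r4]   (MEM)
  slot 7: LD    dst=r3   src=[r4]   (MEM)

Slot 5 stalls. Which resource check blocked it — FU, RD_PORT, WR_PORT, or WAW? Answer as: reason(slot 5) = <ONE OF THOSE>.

#0 ALU src=r3,r6 dispatched  <A:1 Mu:2 Ld:2 B:1 rd:4 wr:1>
#1 MEM src=r6,r4 dispatched  <A:1 Mu:2 Ld:1 B:1 rd:2 wr:1>
#2 MEM src=r6 dispatched  <A:1 Mu:2 Ld:0 B:1 rd:1 wr:0>
#3 ALU src=r0,r1 held:RD_PORT  <A:1 Mu:2 Ld:0 B:1 rd:1 wr:0>
#4 BR src=- dispatched  <A:1 Mu:2 Ld:0 B:0 rd:1 wr:0>
#5 ALU src=r3,r3 held:WR_PORT  <A:1 Mu:2 Ld:0 B:0 rd:1 wr:0>
#6 MEM src=r4,r4 held:FU  <A:1 Mu:2 Ld:0 B:0 rd:1 wr:0>
#7 MEM src=r4 held:FU  <A:1 Mu:2 Ld:0 B:0 rd:1 wr:0>

reason(slot 5) = WR_PORT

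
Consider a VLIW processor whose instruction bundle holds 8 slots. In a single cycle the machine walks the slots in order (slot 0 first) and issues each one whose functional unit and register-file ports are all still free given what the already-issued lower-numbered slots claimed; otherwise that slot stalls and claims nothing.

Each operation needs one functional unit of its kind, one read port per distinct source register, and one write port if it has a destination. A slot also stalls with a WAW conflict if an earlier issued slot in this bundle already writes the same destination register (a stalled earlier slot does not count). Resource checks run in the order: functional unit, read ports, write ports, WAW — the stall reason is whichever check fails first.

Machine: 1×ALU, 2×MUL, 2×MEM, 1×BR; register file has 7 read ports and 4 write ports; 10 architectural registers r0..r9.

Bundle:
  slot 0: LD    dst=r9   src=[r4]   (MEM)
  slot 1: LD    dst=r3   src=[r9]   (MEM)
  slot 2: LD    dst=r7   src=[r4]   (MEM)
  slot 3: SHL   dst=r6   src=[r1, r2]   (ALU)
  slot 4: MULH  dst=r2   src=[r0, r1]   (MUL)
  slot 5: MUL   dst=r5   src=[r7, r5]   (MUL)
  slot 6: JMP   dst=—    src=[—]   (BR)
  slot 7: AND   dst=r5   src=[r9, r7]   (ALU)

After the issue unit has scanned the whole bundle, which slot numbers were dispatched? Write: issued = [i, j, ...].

issued = [0, 1, 3, 4, 6]

(0) want 1×MEM +1rd +1wr — yes → AL1|MU2|ME1|BR1|rd6|wr3
(1) want 1×MEM +1rd +1wr — yes → AL1|MU2|ME0|BR1|rd5|wr2
(2) want 1×MEM +1rd +1wr — FU → AL1|MU2|ME0|BR1|rd5|wr2
(3) want 1×ALU +2rd +1wr — yes → AL0|MU2|ME0|BR1|rd3|wr1
(4) want 1×MUL +2rd +1wr — yes → AL0|MU1|ME0|BR1|rd1|wr0
(5) want 1×MUL +2rd +1wr — RD_PORT → AL0|MU1|ME0|BR1|rd1|wr0
(6) want 1×BR +0rd +0wr — yes → AL0|MU1|ME0|BR0|rd1|wr0
(7) want 1×ALU +2rd +1wr — FU → AL0|MU1|ME0|BR0|rd1|wr0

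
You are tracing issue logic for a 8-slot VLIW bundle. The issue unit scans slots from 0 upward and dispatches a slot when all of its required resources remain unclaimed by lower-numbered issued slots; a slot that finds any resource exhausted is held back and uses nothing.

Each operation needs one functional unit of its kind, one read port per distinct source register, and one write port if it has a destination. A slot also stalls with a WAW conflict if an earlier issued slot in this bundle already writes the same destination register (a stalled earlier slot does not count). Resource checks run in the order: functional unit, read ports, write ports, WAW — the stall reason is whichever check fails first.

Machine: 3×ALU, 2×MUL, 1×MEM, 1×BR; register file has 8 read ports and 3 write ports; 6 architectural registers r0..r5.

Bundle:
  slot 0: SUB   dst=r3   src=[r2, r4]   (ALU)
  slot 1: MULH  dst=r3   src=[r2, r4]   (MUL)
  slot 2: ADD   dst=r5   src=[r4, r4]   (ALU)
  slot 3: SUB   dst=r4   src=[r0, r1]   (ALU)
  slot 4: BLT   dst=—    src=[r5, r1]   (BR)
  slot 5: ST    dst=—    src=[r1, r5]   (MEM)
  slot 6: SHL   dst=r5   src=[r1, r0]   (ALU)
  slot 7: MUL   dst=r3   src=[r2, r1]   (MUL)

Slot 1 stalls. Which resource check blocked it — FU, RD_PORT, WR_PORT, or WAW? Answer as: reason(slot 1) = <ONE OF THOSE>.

reason(slot 1) = WAW

(0) want 1×ALU +2rd +1wr — yes → AL2|MU2|ME1|BR1|rd6|wr2
(1) want 1×MUL +2rd +1wr — WAW → AL2|MU2|ME1|BR1|rd6|wr2
(2) want 1×ALU +1rd +1wr — yes → AL1|MU2|ME1|BR1|rd5|wr1
(3) want 1×ALU +2rd +1wr — yes → AL0|MU2|ME1|BR1|rd3|wr0
(4) want 1×BR +2rd +0wr — yes → AL0|MU2|ME1|BR0|rd1|wr0
(5) want 1×MEM +2rd +0wr — RD_PORT → AL0|MU2|ME1|BR0|rd1|wr0
(6) want 1×ALU +2rd +1wr — FU → AL0|MU2|ME1|BR0|rd1|wr0
(7) want 1×MUL +2rd +1wr — RD_PORT → AL0|MU2|ME1|BR0|rd1|wr0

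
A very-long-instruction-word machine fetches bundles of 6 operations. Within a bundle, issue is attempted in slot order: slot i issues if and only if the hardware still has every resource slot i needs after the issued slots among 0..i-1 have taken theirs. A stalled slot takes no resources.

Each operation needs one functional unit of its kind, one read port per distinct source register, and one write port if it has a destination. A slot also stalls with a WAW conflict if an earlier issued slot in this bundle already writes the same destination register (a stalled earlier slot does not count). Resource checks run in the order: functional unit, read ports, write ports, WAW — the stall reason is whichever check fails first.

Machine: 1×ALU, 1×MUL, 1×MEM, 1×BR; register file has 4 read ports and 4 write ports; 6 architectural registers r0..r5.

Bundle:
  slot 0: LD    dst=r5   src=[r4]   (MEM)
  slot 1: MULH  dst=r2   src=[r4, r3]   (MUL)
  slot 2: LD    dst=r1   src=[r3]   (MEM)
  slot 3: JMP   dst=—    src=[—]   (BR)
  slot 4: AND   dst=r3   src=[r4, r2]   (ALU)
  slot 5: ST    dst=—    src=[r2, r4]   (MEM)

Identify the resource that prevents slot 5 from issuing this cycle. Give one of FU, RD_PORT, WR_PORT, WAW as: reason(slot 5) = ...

#0 MEM src=r4 dispatched  <A:1 Mu:1 Ld:0 B:1 rd:3 wr:3>
#1 MUL src=r4,r3 dispatched  <A:1 Mu:0 Ld:0 B:1 rd:1 wr:2>
#2 MEM src=r3 held:FU  <A:1 Mu:0 Ld:0 B:1 rd:1 wr:2>
#3 BR src=- dispatched  <A:1 Mu:0 Ld:0 B:0 rd:1 wr:2>
#4 ALU src=r4,r2 held:RD_PORT  <A:1 Mu:0 Ld:0 B:0 rd:1 wr:2>
#5 MEM src=r2,r4 held:FU  <A:1 Mu:0 Ld:0 B:0 rd:1 wr:2>

reason(slot 5) = FU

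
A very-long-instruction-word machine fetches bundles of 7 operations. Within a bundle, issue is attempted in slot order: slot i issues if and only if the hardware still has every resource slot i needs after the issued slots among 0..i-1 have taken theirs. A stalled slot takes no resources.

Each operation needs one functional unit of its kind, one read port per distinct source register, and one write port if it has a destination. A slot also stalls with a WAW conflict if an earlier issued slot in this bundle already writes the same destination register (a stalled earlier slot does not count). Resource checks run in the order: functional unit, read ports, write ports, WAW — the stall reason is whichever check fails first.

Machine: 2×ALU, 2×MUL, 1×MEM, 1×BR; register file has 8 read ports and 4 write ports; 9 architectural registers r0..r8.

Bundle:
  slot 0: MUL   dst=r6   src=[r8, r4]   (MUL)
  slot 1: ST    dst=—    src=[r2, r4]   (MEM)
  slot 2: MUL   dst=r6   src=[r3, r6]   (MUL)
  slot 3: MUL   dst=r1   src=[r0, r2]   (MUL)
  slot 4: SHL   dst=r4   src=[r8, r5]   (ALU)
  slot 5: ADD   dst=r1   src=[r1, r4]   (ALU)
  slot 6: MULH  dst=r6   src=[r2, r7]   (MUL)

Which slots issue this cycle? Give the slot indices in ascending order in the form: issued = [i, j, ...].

[0] MUL needs rd=2 wr=1: ok; after: ALU=2 MUL=1 MEM=1 BR=1, R=6, W=3
[1] MEM needs rd=2 wr=0: ok; after: ALU=2 MUL=1 MEM=0 BR=1, R=4, W=3
[2] MUL needs rd=2 wr=1: WAW; after: ALU=2 MUL=1 MEM=0 BR=1, R=4, W=3
[3] MUL needs rd=2 wr=1: ok; after: ALU=2 MUL=0 MEM=0 BR=1, R=2, W=2
[4] ALU needs rd=2 wr=1: ok; after: ALU=1 MUL=0 MEM=0 BR=1, R=0, W=1
[5] ALU needs rd=2 wr=1: RD_PORT; after: ALU=1 MUL=0 MEM=0 BR=1, R=0, W=1
[6] MUL needs rd=2 wr=1: FU; after: ALU=1 MUL=0 MEM=0 BR=1, R=0, W=1

issued = [0, 1, 3, 4]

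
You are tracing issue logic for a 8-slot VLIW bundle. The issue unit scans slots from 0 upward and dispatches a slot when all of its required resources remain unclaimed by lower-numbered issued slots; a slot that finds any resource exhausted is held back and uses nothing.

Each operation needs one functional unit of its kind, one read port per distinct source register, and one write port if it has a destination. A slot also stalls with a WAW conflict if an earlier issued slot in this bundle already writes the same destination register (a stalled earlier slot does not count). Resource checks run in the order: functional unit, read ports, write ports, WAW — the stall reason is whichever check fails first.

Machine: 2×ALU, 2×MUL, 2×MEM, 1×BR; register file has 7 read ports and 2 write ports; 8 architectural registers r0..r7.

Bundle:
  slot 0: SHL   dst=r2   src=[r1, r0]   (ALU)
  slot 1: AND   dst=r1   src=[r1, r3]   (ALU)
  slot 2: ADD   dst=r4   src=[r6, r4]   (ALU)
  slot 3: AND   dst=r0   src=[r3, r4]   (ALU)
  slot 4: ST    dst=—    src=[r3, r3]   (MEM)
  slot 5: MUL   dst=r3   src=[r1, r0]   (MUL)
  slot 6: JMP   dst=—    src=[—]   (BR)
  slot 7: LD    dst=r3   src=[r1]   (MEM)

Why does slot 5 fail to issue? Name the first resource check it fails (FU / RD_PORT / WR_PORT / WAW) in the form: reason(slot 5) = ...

  0. ALU→r2 ⇒ go  {1A/2Mu/2Ld/1B | 5r 1w}
  1. ALU→r1 ⇒ go  {0A/2Mu/2Ld/1B | 3r 0w}
  2. ALU→r4 ⇒ no(FU)  {0A/2Mu/2Ld/1B | 3r 0w}
  3. ALU→r0 ⇒ no(FU)  {0A/2Mu/2Ld/1B | 3r 0w}
  4. MEM ⇒ go  {0A/2Mu/1Ld/1B | 2r 0w}
  5. MUL→r3 ⇒ no(WR_PORT)  {0A/2Mu/1Ld/1B | 2r 0w}
  6. BR ⇒ go  {0A/2Mu/1Ld/0B | 2r 0w}
  7. MEM→r3 ⇒ no(WR_PORT)  {0A/2Mu/1Ld/0B | 2r 0w}

reason(slot 5) = WR_PORT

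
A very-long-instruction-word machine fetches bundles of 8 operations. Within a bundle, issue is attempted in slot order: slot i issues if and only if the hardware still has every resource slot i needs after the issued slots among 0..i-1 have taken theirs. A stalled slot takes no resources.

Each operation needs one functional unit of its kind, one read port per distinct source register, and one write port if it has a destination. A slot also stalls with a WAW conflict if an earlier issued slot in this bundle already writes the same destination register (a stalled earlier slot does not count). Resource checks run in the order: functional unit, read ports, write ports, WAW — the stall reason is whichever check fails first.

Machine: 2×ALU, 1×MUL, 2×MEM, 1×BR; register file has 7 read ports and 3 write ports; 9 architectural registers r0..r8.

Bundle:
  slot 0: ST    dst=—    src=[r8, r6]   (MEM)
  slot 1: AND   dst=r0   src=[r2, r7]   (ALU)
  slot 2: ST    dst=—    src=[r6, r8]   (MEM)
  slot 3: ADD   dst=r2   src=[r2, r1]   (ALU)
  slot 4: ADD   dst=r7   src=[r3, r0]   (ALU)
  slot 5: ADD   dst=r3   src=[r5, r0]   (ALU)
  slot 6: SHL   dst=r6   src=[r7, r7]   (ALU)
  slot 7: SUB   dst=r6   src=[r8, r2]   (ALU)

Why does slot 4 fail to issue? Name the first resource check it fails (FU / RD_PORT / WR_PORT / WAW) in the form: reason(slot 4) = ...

reason(slot 4) = RD_PORT

[0] MEM needs rd=2 wr=0: ok; after: ALU=2 MUL=1 MEM=1 BR=1, R=5, W=3
[1] ALU needs rd=2 wr=1: ok; after: ALU=1 MUL=1 MEM=1 BR=1, R=3, W=2
[2] MEM needs rd=2 wr=0: ok; after: ALU=1 MUL=1 MEM=0 BR=1, R=1, W=2
[3] ALU needs rd=2 wr=1: RD_PORT; after: ALU=1 MUL=1 MEM=0 BR=1, R=1, W=2
[4] ALU needs rd=2 wr=1: RD_PORT; after: ALU=1 MUL=1 MEM=0 BR=1, R=1, W=2
[5] ALU needs rd=2 wr=1: RD_PORT; after: ALU=1 MUL=1 MEM=0 BR=1, R=1, W=2
[6] ALU needs rd=1 wr=1: ok; after: ALU=0 MUL=1 MEM=0 BR=1, R=0, W=1
[7] ALU needs rd=2 wr=1: FU; after: ALU=0 MUL=1 MEM=0 BR=1, R=0, W=1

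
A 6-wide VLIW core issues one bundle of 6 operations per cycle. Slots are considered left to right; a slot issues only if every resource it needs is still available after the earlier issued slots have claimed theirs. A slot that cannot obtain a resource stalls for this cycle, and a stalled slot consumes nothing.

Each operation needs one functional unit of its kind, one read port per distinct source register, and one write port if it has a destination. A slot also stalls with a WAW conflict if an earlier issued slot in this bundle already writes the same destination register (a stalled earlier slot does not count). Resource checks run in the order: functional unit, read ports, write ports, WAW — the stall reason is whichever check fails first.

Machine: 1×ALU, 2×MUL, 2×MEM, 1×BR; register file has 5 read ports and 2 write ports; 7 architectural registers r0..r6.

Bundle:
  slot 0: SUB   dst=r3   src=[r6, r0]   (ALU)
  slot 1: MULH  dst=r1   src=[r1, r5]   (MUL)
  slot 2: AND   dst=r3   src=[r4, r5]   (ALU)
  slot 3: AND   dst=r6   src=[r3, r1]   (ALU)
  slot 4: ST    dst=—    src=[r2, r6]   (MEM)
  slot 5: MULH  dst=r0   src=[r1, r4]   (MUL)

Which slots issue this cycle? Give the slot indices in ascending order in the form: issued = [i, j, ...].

issued = [0, 1]

slot 0 (ALU): ISSUE — free A0,Mu2,Ld2,B1 rp3 wp1
slot 1 (MUL): ISSUE — free A0,Mu1,Ld2,B1 rp1 wp0
slot 2 (ALU): stall FU — free A0,Mu1,Ld2,B1 rp1 wp0
slot 3 (ALU): stall FU — free A0,Mu1,Ld2,B1 rp1 wp0
slot 4 (MEM): stall RD_PORT — free A0,Mu1,Ld2,B1 rp1 wp0
slot 5 (MUL): stall RD_PORT — free A0,Mu1,Ld2,B1 rp1 wp0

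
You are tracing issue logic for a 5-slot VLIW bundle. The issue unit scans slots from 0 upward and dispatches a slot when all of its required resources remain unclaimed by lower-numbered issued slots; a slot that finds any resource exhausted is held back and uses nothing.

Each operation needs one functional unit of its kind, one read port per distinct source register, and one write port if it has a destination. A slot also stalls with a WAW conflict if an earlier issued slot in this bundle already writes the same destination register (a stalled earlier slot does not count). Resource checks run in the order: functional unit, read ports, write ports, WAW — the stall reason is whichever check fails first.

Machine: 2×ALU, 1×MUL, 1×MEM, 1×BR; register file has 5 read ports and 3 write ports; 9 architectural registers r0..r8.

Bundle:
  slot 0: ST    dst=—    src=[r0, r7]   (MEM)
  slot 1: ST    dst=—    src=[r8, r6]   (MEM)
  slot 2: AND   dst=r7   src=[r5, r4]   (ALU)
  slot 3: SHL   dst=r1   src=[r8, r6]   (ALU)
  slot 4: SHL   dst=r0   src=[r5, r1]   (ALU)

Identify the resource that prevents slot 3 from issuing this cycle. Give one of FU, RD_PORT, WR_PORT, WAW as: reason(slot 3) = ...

(0) want 1×MEM +2rd +0wr — yes → AL2|MU1|ME0|BR1|rd3|wr3
(1) want 1×MEM +2rd +0wr — FU → AL2|MU1|ME0|BR1|rd3|wr3
(2) want 1×ALU +2rd +1wr — yes → AL1|MU1|ME0|BR1|rd1|wr2
(3) want 1×ALU +2rd +1wr — RD_PORT → AL1|MU1|ME0|BR1|rd1|wr2
(4) want 1×ALU +2rd +1wr — RD_PORT → AL1|MU1|ME0|BR1|rd1|wr2

reason(slot 3) = RD_PORT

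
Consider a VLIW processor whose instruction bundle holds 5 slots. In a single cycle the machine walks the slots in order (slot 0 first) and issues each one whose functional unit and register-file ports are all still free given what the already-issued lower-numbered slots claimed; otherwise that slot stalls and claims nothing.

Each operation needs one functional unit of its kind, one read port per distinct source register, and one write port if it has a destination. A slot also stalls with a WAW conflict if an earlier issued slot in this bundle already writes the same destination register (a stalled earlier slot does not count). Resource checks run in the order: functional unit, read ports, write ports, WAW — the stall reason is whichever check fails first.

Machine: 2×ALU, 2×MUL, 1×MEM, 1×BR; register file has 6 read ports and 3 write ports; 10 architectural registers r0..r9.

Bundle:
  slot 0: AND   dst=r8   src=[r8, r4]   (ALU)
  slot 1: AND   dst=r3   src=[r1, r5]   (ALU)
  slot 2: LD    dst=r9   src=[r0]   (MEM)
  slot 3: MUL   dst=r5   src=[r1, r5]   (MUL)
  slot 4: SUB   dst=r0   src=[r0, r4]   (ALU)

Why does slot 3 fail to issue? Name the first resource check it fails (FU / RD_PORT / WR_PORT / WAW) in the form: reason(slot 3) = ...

reason(slot 3) = RD_PORT

#0 ALU src=r8,r4 dispatched  <A:1 Mu:2 Ld:1 B:1 rd:4 wr:2>
#1 ALU src=r1,r5 dispatched  <A:0 Mu:2 Ld:1 B:1 rd:2 wr:1>
#2 MEM src=r0 dispatched  <A:0 Mu:2 Ld:0 B:1 rd:1 wr:0>
#3 MUL src=r1,r5 held:RD_PORT  <A:0 Mu:2 Ld:0 B:1 rd:1 wr:0>
#4 ALU src=r0,r4 held:FU  <A:0 Mu:2 Ld:0 B:1 rd:1 wr:0>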